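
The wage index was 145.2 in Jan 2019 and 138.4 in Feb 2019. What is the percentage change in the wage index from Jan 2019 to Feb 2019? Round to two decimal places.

-4.68%

Change = (138.4 − 145.2) / 145.2 × 100
       = -6.8 / 145.2 × 100 = -4.6832%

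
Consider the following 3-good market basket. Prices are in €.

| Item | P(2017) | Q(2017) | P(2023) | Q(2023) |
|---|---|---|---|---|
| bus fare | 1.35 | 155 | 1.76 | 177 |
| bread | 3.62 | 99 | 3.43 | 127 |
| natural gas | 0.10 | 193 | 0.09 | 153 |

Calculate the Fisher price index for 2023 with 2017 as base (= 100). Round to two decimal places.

106.93

Laspeyres component (base-period weights):
ΣP(2023)Q(2017) = 1.76×155 + 3.43×99 + 0.09×193 = 272.8 + 339.57 + 17.37 = 629.74
ΣP(2017)Q(2017) = 1.35×155 + 3.62×99 + 0.10×193 = 209.25 + 358.38 + 19.3 = 586.93
L = 629.74 / 586.93 × 100 = 107.2939
Paasche component (current-period weights):
ΣP(2023)Q(2023) = 1.76×177 + 3.43×127 + 0.09×153 = 311.52 + 435.61 + 13.77 = 760.9
ΣP(2017)Q(2023) = 1.35×177 + 3.62×127 + 0.10×153 = 238.95 + 459.74 + 15.3 = 713.99
P = 760.9 / 713.99 × 100 = 106.5701
Fisher = √(L × P) = √(107.2939 × 106.5701) = 106.9314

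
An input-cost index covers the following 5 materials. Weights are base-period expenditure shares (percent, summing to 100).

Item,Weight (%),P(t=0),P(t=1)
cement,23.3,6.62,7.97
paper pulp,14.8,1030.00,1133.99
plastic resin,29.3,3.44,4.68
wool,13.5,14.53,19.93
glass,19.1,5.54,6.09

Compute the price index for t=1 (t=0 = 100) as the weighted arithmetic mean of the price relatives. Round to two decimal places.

123.72

cement: 23.3 × (7.97/6.62) = 23.3 × 1.203927 = 28.0515
paper pulp: 14.8 × (1133.99/1030.00) = 14.8 × 1.100961 = 16.2942
plastic resin: 29.3 × (4.68/3.44) = 29.3 × 1.360465 = 39.8616
wool: 13.5 × (19.93/14.53) = 13.5 × 1.371645 = 18.5172
glass: 19.1 × (6.09/5.54) = 19.1 × 1.099278 = 20.9962
Index = Σ wᵢ·(p₁ᵢ/p₀ᵢ) = 28.0515 + 16.2942 + 39.8616 + 18.5172 + 20.9962 = 123.7208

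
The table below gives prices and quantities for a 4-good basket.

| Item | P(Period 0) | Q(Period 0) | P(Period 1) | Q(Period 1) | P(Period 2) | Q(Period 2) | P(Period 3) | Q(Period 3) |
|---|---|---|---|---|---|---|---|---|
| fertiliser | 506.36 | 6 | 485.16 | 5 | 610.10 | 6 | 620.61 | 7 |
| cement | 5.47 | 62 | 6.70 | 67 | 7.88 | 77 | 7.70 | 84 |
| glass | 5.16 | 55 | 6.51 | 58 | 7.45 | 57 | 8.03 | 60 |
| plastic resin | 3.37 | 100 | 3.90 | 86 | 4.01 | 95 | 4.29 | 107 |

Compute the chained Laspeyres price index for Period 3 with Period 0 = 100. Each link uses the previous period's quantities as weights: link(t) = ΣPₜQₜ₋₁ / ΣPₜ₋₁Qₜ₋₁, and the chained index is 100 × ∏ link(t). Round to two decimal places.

Link Period 0→Period 1:
ΣP(Period 1)Q(Period 0) = 485.16×6 + 6.70×62 + 6.51×55 + 3.90×100 = 2910.96 + 415.4 + 358.05 + 390 = 4074.41
ΣP(Period 0)Q(Period 0) = 506.36×6 + 5.47×62 + 5.16×55 + 3.37×100 = 3038.16 + 339.14 + 283.8 + 337 = 3998.1
link = 4074.41/3998.1 = 1.019087
Link Period 1→Period 2:
ΣP(Period 2)Q(Period 1) = 610.10×5 + 7.88×67 + 7.45×58 + 4.01×86 = 3050.5 + 527.96 + 432.1 + 344.86 = 4355.42
ΣP(Period 1)Q(Period 1) = 485.16×5 + 6.70×67 + 6.51×58 + 3.90×86 = 2425.8 + 448.9 + 377.58 + 335.4 = 3587.68
link = 4355.42/3587.68 = 1.213993
Link Period 2→Period 3:
ΣP(Period 3)Q(Period 2) = 620.61×6 + 7.70×77 + 8.03×57 + 4.29×95 = 3723.66 + 592.9 + 457.71 + 407.55 = 5181.82
ΣP(Period 2)Q(Period 2) = 610.10×6 + 7.88×77 + 7.45×57 + 4.01×95 = 3660.6 + 606.76 + 424.65 + 380.95 = 5072.96
link = 5181.82/5072.96 = 1.021459
Chained index = 100 × 1.019087 × 1.213993 × 1.021459 = 126.3713

126.37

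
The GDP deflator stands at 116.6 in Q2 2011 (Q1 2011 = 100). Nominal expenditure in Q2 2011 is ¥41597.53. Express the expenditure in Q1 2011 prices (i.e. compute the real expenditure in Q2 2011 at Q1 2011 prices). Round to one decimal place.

Real = Nominal ÷ (Index/100) = 41597.53 ÷ (116.6/100)
     = 41597.53 ÷ 1.166 = 35675.4117

35675.4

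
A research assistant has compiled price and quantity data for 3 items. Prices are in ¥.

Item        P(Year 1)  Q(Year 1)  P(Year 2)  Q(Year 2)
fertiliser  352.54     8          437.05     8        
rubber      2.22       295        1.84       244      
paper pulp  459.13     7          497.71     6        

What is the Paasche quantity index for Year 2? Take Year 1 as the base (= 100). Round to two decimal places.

92.14

Paasche quantity index uses current-period prices as weights.
ΣP(Year 2)·Q(Year 2) = 437.05×8 + 1.84×244 + 497.71×6 = 3496.4 + 448.96 + 2986.26 = 6931.62
ΣP(Year 2)·Q(Year 1) = 437.05×8 + 1.84×295 + 497.71×7 = 3496.4 + 542.8 + 3483.97 = 7523.17
Index = 6931.62 / 7523.17 × 100 = 92.1370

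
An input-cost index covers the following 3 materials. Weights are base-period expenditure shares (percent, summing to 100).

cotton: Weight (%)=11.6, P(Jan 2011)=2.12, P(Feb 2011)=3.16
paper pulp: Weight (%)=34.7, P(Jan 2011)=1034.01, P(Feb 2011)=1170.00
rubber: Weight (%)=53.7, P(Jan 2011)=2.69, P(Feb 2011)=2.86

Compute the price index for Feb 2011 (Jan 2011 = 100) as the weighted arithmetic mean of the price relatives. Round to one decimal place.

cotton: 11.6 × (3.16/2.12) = 11.6 × 1.490566 = 17.2906
paper pulp: 34.7 × (1170.00/1034.01) = 34.7 × 1.131517 = 39.2636
rubber: 53.7 × (2.86/2.69) = 53.7 × 1.063197 = 57.0937
Index = Σ wᵢ·(p₁ᵢ/p₀ᵢ) = 17.2906 + 39.2636 + 57.0937 = 113.6479

113.6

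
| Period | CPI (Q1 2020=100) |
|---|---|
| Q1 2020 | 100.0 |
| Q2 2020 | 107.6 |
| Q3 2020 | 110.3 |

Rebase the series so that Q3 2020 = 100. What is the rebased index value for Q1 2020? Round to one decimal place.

90.7

Rebased(Q1 2020) = 100.0 / 110.3 × 100 = 90.6618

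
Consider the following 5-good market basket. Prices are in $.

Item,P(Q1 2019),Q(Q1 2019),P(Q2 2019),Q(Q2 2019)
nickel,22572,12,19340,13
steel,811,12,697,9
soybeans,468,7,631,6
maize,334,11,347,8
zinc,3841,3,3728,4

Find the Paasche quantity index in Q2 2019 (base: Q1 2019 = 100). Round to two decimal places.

107.43

Paasche quantity index uses current-period prices as weights.
ΣP(Q2 2019)·Q(Q2 2019) = 19340×13 + 697×9 + 631×6 + 347×8 + 3728×4 = 251420 + 6273 + 3786 + 2776 + 14912 = 279167
ΣP(Q2 2019)·Q(Q1 2019) = 19340×12 + 697×12 + 631×7 + 347×11 + 3728×3 = 232080 + 8364 + 4417 + 3817 + 11184 = 259862
Index = 279167 / 259862 × 100 = 107.4289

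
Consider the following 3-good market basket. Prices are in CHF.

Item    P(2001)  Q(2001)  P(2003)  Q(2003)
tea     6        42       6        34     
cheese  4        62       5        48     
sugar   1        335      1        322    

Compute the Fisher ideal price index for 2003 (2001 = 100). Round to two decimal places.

Laspeyres component (base-period weights):
ΣP(2003)Q(2001) = 6×42 + 5×62 + 1×335 = 252 + 310 + 335 = 897
ΣP(2001)Q(2001) = 6×42 + 4×62 + 1×335 = 252 + 248 + 335 = 835
L = 897 / 835 × 100 = 107.4251
Paasche component (current-period weights):
ΣP(2003)Q(2003) = 6×34 + 5×48 + 1×322 = 204 + 240 + 322 = 766
ΣP(2001)Q(2003) = 6×34 + 4×48 + 1×322 = 204 + 192 + 322 = 718
P = 766 / 718 × 100 = 106.6852
Fisher = √(L × P) = √(107.4251 × 106.6852) = 107.0546

107.05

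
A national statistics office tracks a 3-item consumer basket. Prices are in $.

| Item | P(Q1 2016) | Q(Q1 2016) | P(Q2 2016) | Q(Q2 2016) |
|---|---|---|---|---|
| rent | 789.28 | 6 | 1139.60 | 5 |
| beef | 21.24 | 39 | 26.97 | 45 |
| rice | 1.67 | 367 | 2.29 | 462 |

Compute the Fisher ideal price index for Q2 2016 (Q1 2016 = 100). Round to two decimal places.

Laspeyres component (base-period weights):
ΣP(Q2 2016)Q(Q1 2016) = 1139.60×6 + 26.97×39 + 2.29×367 = 6837.6 + 1051.83 + 840.43 = 8729.86
ΣP(Q1 2016)Q(Q1 2016) = 789.28×6 + 21.24×39 + 1.67×367 = 4735.68 + 828.36 + 612.89 = 6176.93
L = 8729.86 / 6176.93 × 100 = 141.3301
Paasche component (current-period weights):
ΣP(Q2 2016)Q(Q2 2016) = 1139.60×5 + 26.97×45 + 2.29×462 = 5698 + 1213.65 + 1057.98 = 7969.63
ΣP(Q1 2016)Q(Q2 2016) = 789.28×5 + 21.24×45 + 1.67×462 = 3946.4 + 955.8 + 771.54 = 5673.74
P = 7969.63 / 5673.74 × 100 = 140.4652
Fisher = √(L × P) = √(141.3301 × 140.4652) = 140.8970

140.90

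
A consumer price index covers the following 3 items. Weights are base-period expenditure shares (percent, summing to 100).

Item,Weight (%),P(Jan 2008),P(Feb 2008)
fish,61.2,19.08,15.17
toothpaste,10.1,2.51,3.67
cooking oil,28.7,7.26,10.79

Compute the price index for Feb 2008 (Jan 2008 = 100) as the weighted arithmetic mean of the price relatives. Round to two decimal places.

106.08

fish: 61.2 × (15.17/19.08) = 61.2 × 0.795073 = 48.6585
toothpaste: 10.1 × (3.67/2.51) = 10.1 × 1.462151 = 14.7677
cooking oil: 28.7 × (10.79/7.26) = 28.7 × 1.486226 = 42.6547
Index = Σ wᵢ·(p₁ᵢ/p₀ᵢ) = 48.6585 + 14.7677 + 42.6547 = 106.0809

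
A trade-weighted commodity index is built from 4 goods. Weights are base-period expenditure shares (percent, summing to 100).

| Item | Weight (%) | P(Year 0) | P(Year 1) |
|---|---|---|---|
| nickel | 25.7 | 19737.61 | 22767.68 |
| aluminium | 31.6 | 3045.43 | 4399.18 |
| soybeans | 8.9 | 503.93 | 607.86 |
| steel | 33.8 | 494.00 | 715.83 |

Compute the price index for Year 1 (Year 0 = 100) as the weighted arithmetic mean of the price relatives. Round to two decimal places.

135.01

nickel: 25.7 × (22767.68/19737.61) = 25.7 × 1.153518 = 29.6454
aluminium: 31.6 × (4399.18/3045.43) = 31.6 × 1.444519 = 45.6468
soybeans: 8.9 × (607.86/503.93) = 8.9 × 1.206239 = 10.7355
steel: 33.8 × (715.83/494.00) = 33.8 × 1.449049 = 48.9778
Index = Σ wᵢ·(p₁ᵢ/p₀ᵢ) = 29.6454 + 45.6468 + 10.7355 + 48.9778 = 135.0056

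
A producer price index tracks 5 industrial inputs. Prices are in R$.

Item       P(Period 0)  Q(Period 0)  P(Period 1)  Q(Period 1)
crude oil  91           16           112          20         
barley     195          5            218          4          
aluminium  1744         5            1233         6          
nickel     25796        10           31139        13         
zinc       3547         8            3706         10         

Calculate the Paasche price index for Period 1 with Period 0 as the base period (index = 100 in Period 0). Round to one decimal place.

117.8

Paasche price index uses current-period quantities as weights.
ΣP(Period 1)·Q(Period 1) = 112×20 + 218×4 + 1233×6 + 31139×13 + 3706×10 = 2240 + 872 + 7398 + 404807 + 37060 = 452377
ΣP(Period 0)·Q(Period 1) = 91×20 + 195×4 + 1744×6 + 25796×13 + 3547×10 = 1820 + 780 + 10464 + 335348 + 35470 = 383882
Index = 452377 / 383882 × 100 = 117.8427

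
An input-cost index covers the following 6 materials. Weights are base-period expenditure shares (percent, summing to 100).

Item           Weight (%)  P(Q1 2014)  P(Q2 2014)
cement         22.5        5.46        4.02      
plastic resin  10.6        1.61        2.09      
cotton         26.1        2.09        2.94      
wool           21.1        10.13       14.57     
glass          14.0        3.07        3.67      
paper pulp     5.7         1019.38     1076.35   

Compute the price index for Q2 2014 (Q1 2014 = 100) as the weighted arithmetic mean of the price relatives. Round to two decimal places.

120.14

cement: 22.5 × (4.02/5.46) = 22.5 × 0.736264 = 16.5659
plastic resin: 10.6 × (2.09/1.61) = 10.6 × 1.298137 = 13.7602
cotton: 26.1 × (2.94/2.09) = 26.1 × 1.406699 = 36.7148
wool: 21.1 × (14.57/10.13) = 21.1 × 1.438302 = 30.3482
glass: 14.0 × (3.67/3.07) = 14.0 × 1.195440 = 16.7362
paper pulp: 5.7 × (1076.35/1019.38) = 5.7 × 1.055887 = 6.0186
Index = Σ wᵢ·(p₁ᵢ/p₀ᵢ) = 16.5659 + 13.7602 + 36.7148 + 30.3482 + 16.7362 + 6.0186 = 120.1439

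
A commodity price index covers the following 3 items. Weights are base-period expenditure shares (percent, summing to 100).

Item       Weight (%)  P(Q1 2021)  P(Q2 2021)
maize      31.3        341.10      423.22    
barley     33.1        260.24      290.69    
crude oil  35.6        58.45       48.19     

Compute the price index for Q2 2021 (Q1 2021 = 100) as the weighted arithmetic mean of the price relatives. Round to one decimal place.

105.2

maize: 31.3 × (423.22/341.10) = 31.3 × 1.240751 = 38.8355
barley: 33.1 × (290.69/260.24) = 33.1 × 1.117007 = 36.9729
crude oil: 35.6 × (48.19/58.45) = 35.6 × 0.824465 = 29.3510
Index = Σ wᵢ·(p₁ᵢ/p₀ᵢ) = 38.8355 + 36.9729 + 29.3510 = 105.1594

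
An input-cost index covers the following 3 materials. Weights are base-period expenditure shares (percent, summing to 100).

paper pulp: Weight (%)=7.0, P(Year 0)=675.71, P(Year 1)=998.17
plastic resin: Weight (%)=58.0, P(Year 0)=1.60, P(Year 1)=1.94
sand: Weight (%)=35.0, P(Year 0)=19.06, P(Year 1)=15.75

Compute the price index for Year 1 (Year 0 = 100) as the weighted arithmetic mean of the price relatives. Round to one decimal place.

paper pulp: 7.0 × (998.17/675.71) = 7.0 × 1.477217 = 10.3405
plastic resin: 58.0 × (1.94/1.60) = 58.0 × 1.212500 = 70.3250
sand: 35.0 × (15.75/19.06) = 35.0 × 0.826338 = 28.9218
Index = Σ wᵢ·(p₁ᵢ/p₀ᵢ) = 10.3405 + 70.3250 + 28.9218 = 109.5873

109.6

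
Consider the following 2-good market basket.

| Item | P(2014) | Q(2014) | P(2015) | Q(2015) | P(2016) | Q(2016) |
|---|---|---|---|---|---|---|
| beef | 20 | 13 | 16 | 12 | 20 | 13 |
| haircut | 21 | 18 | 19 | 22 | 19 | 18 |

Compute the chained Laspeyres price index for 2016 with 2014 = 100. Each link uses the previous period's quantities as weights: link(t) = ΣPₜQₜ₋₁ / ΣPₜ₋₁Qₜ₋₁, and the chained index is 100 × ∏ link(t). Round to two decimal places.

92.99

Link 2014→2015:
ΣP(2015)Q(2014) = 16×13 + 19×18 = 208 + 342 = 550
ΣP(2014)Q(2014) = 20×13 + 21×18 = 260 + 378 = 638
link = 550/638 = 0.862069
Link 2015→2016:
ΣP(2016)Q(2015) = 20×12 + 19×22 = 240 + 418 = 658
ΣP(2015)Q(2015) = 16×12 + 19×22 = 192 + 418 = 610
link = 658/610 = 1.078689
Chained index = 100 × 0.862069 × 1.078689 = 92.9904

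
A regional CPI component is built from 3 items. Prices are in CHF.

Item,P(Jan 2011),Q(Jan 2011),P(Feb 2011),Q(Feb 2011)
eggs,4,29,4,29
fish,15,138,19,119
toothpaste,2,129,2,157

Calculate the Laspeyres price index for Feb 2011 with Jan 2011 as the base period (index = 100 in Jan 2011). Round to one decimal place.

Laspeyres price index uses base-period quantities as weights.
ΣP(Feb 2011)·Q(Jan 2011) = 4×29 + 19×138 + 2×129 = 116 + 2622 + 258 = 2996
ΣP(Jan 2011)·Q(Jan 2011) = 4×29 + 15×138 + 2×129 = 116 + 2070 + 258 = 2444
Index = 2996 / 2444 × 100 = 122.5859

122.6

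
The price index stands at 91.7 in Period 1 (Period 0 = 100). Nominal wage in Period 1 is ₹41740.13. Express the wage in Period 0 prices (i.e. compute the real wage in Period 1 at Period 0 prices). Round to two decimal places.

45518.14

Real = Nominal ÷ (Index/100) = 41740.13 ÷ (91.7/100)
     = 41740.13 ÷ 0.917 = 45518.1352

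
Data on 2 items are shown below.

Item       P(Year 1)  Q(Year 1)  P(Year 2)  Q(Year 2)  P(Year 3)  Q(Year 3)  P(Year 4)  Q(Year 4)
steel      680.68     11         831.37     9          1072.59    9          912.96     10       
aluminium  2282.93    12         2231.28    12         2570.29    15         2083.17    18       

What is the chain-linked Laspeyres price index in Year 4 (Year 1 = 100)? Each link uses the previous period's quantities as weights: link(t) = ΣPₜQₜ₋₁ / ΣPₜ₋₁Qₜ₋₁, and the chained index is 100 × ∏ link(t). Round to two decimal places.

99.65

Link Year 1→Year 2:
ΣP(Year 2)Q(Year 1) = 831.37×11 + 2231.28×12 = 9145.07 + 26775.36 = 35920.43
ΣP(Year 1)Q(Year 1) = 680.68×11 + 2282.93×12 = 7487.48 + 27395.16 = 34882.64
link = 35920.43/34882.64 = 1.029751
Link Year 2→Year 3:
ΣP(Year 3)Q(Year 2) = 1072.59×9 + 2570.29×12 = 9653.31 + 30843.48 = 40496.79
ΣP(Year 2)Q(Year 2) = 831.37×9 + 2231.28×12 = 7482.33 + 26775.36 = 34257.69
link = 40496.79/34257.69 = 1.182123
Link Year 3→Year 4:
ΣP(Year 4)Q(Year 3) = 912.96×9 + 2083.17×15 = 8216.64 + 31247.55 = 39464.19
ΣP(Year 3)Q(Year 3) = 1072.59×9 + 2570.29×15 = 9653.31 + 38554.35 = 48207.66
link = 39464.19/48207.66 = 0.818629
Chained index = 100 × 1.029751 × 1.182123 × 0.818629 = 99.6510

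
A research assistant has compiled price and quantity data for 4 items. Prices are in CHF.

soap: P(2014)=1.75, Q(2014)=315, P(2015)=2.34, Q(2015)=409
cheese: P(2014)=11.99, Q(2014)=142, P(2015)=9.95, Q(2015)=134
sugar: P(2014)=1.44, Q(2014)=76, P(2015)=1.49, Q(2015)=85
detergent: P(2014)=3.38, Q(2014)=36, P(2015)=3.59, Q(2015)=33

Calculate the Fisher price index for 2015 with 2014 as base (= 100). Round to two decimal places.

97.72

Laspeyres component (base-period weights):
ΣP(2015)Q(2014) = 2.34×315 + 9.95×142 + 1.49×76 + 3.59×36 = 737.1 + 1412.9 + 113.24 + 129.24 = 2392.48
ΣP(2014)Q(2014) = 1.75×315 + 11.99×142 + 1.44×76 + 3.38×36 = 551.25 + 1702.58 + 109.44 + 121.68 = 2484.95
L = 2392.48 / 2484.95 × 100 = 96.2788
Paasche component (current-period weights):
ΣP(2015)Q(2015) = 2.34×409 + 9.95×134 + 1.49×85 + 3.59×33 = 957.06 + 1333.3 + 126.65 + 118.47 = 2535.48
ΣP(2014)Q(2015) = 1.75×409 + 11.99×134 + 1.44×85 + 3.38×33 = 715.75 + 1606.66 + 122.4 + 111.54 = 2556.35
P = 2535.48 / 2556.35 × 100 = 99.1836
Fisher = √(L × P) = √(96.2788 × 99.1836) = 97.7204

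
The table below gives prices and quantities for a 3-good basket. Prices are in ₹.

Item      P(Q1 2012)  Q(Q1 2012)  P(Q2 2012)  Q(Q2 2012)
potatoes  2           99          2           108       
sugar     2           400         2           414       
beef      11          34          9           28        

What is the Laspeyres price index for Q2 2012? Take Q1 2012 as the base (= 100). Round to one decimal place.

95.0

Laspeyres price index uses base-period quantities as weights.
ΣP(Q2 2012)·Q(Q1 2012) = 2×99 + 2×400 + 9×34 = 198 + 800 + 306 = 1304
ΣP(Q1 2012)·Q(Q1 2012) = 2×99 + 2×400 + 11×34 = 198 + 800 + 374 = 1372
Index = 1304 / 1372 × 100 = 95.0437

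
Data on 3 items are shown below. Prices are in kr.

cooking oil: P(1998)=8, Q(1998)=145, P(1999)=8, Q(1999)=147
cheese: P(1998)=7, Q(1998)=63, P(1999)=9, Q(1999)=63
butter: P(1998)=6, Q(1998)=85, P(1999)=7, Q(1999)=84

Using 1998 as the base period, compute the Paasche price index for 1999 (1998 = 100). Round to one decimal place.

Paasche price index uses current-period quantities as weights.
ΣP(1999)·Q(1999) = 8×147 + 9×63 + 7×84 = 1176 + 567 + 588 = 2331
ΣP(1998)·Q(1999) = 8×147 + 7×63 + 6×84 = 1176 + 441 + 504 = 2121
Index = 2331 / 2121 × 100 = 109.9010

109.9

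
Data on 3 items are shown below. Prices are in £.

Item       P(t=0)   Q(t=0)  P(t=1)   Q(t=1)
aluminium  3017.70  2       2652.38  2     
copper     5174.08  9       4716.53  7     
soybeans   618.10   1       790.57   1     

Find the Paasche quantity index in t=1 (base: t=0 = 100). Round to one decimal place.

80.6

Paasche quantity index uses current-period prices as weights.
ΣP(t=1)·Q(t=1) = 2652.38×2 + 4716.53×7 + 790.57×1 = 5304.76 + 33015.71 + 790.57 = 39111.04
ΣP(t=1)·Q(t=0) = 2652.38×2 + 4716.53×9 + 790.57×1 = 5304.76 + 42448.77 + 790.57 = 48544.1
Index = 39111.04 / 48544.1 × 100 = 80.5681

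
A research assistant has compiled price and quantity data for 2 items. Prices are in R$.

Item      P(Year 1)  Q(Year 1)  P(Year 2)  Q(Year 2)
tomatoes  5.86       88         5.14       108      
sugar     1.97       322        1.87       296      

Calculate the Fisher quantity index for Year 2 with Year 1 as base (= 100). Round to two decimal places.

105.44

Laspeyres component (base-period weights):
ΣP(Year 1)Q(Year 2) = 5.86×108 + 1.97×296 = 632.88 + 583.12 = 1216
ΣP(Year 1)Q(Year 1) = 5.86×88 + 1.97×322 = 515.68 + 634.34 = 1150.02
L = 1216 / 1150.02 × 100 = 105.7373
Paasche component (current-period weights):
ΣP(Year 2)Q(Year 2) = 5.14×108 + 1.87×296 = 555.12 + 553.52 = 1108.64
ΣP(Year 2)Q(Year 1) = 5.14×88 + 1.87×322 = 452.32 + 602.14 = 1054.46
P = 1108.64 / 1054.46 × 100 = 105.1382
Fisher = √(L × P) = √(105.7373 × 105.1382) = 105.4373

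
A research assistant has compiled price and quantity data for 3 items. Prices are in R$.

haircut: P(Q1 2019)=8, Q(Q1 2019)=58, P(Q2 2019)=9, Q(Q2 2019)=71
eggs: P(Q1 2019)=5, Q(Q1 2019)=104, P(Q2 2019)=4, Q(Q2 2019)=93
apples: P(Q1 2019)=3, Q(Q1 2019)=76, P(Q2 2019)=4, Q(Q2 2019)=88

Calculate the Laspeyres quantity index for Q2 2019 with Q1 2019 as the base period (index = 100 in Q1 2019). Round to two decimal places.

107.01

Laspeyres quantity index uses base-period prices as weights.
ΣP(Q1 2019)·Q(Q2 2019) = 8×71 + 5×93 + 3×88 = 568 + 465 + 264 = 1297
ΣP(Q1 2019)·Q(Q1 2019) = 8×58 + 5×104 + 3×76 = 464 + 520 + 228 = 1212
Index = 1297 / 1212 × 100 = 107.0132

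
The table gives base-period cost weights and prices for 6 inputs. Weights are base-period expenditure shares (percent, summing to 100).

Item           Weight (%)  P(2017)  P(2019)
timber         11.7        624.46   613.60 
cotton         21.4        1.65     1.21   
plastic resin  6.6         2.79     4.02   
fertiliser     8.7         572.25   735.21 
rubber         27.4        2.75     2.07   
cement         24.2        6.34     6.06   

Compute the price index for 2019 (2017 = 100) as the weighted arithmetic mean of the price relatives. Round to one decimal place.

timber: 11.7 × (613.60/624.46) = 11.7 × 0.982609 = 11.4965
cotton: 21.4 × (1.21/1.65) = 21.4 × 0.733333 = 15.6933
plastic resin: 6.6 × (4.02/2.79) = 6.6 × 1.440860 = 9.5097
fertiliser: 8.7 × (735.21/572.25) = 8.7 × 1.284771 = 11.1775
rubber: 27.4 × (2.07/2.75) = 27.4 × 0.752727 = 20.6247
cement: 24.2 × (6.06/6.34) = 24.2 × 0.955836 = 23.1312
Index = Σ wᵢ·(p₁ᵢ/p₀ᵢ) = 11.4965 + 15.6933 + 9.5097 + 11.1775 + 20.6247 + 23.1312 = 91.6330

91.6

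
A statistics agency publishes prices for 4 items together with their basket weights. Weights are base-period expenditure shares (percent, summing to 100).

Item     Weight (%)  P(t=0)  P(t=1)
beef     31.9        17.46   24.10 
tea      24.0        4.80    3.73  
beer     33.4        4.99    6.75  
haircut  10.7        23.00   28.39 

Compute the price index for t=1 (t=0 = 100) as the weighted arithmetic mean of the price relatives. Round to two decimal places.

121.07

beef: 31.9 × (24.10/17.46) = 31.9 × 1.380298 = 44.0315
tea: 24.0 × (3.73/4.80) = 24.0 × 0.777083 = 18.6500
beer: 33.4 × (6.75/4.99) = 33.4 × 1.352705 = 45.1804
haircut: 10.7 × (28.39/23.00) = 10.7 × 1.234348 = 13.2075
Index = Σ wᵢ·(p₁ᵢ/p₀ᵢ) = 44.0315 + 18.6500 + 45.1804 + 13.2075 = 121.0694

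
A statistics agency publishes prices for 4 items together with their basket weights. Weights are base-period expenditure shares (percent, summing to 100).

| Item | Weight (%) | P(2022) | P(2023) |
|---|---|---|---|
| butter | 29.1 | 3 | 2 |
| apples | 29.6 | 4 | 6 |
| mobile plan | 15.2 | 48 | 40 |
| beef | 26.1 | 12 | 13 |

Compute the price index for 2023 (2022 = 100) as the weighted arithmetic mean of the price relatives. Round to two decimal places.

104.74

butter: 29.1 × (2/3) = 29.1 × 0.666667 = 19.4000
apples: 29.6 × (6/4) = 29.6 × 1.500000 = 44.4000
mobile plan: 15.2 × (40/48) = 15.2 × 0.833333 = 12.6667
beef: 26.1 × (13/12) = 26.1 × 1.083333 = 28.2750
Index = Σ wᵢ·(p₁ᵢ/p₀ᵢ) = 19.4000 + 44.4000 + 12.6667 + 28.2750 = 104.7417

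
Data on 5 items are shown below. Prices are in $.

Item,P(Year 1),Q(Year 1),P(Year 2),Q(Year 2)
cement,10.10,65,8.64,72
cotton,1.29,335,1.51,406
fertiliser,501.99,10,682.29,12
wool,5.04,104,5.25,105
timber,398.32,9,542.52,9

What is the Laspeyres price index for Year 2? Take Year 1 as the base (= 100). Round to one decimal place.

130.4

Laspeyres price index uses base-period quantities as weights.
ΣP(Year 2)·Q(Year 1) = 8.64×65 + 1.51×335 + 682.29×10 + 5.25×104 + 542.52×9 = 561.6 + 505.85 + 6822.9 + 546 + 4882.68 = 13319.03
ΣP(Year 1)·Q(Year 1) = 10.10×65 + 1.29×335 + 501.99×10 + 5.04×104 + 398.32×9 = 656.5 + 432.15 + 5019.9 + 524.16 + 3584.88 = 10217.59
Index = 13319.03 / 10217.59 × 100 = 130.3539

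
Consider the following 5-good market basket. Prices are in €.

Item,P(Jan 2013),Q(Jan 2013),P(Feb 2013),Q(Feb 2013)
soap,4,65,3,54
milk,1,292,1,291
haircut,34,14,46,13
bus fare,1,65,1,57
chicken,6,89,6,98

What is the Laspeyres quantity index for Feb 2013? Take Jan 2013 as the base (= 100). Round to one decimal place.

Laspeyres quantity index uses base-period prices as weights.
ΣP(Jan 2013)·Q(Feb 2013) = 4×54 + 1×291 + 34×13 + 1×57 + 6×98 = 216 + 291 + 442 + 57 + 588 = 1594
ΣP(Jan 2013)·Q(Jan 2013) = 4×65 + 1×292 + 34×14 + 1×65 + 6×89 = 260 + 292 + 476 + 65 + 534 = 1627
Index = 1594 / 1627 × 100 = 97.9717

98.0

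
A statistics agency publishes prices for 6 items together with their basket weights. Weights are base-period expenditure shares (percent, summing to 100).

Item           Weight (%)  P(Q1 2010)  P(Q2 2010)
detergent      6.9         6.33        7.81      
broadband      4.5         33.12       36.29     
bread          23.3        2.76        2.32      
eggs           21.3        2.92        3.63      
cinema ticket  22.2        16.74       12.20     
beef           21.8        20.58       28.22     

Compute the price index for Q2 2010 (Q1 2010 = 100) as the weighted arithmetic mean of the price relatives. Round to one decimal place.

105.6

detergent: 6.9 × (7.81/6.33) = 6.9 × 1.233807 = 8.5133
broadband: 4.5 × (36.29/33.12) = 4.5 × 1.095713 = 4.9307
bread: 23.3 × (2.32/2.76) = 23.3 × 0.840580 = 19.5855
eggs: 21.3 × (3.63/2.92) = 21.3 × 1.243151 = 26.4791
cinema ticket: 22.2 × (12.20/16.74) = 22.2 × 0.728793 = 16.1792
beef: 21.8 × (28.22/20.58) = 21.8 × 1.371234 = 29.8929
Index = Σ wᵢ·(p₁ᵢ/p₀ᵢ) = 8.5133 + 4.9307 + 19.5855 + 26.4791 + 16.1792 + 29.8929 = 105.5807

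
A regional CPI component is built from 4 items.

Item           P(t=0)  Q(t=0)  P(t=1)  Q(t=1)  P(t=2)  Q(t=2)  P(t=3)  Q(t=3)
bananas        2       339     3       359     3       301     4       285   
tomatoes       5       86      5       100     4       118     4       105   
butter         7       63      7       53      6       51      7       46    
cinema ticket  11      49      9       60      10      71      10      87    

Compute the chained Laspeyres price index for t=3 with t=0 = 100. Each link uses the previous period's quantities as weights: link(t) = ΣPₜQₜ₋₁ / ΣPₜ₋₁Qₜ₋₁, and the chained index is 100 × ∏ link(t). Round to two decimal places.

123.18

Link t=0→t=1:
ΣP(t=1)Q(t=0) = 3×339 + 5×86 + 7×63 + 9×49 = 1017 + 430 + 441 + 441 = 2329
ΣP(t=0)Q(t=0) = 2×339 + 5×86 + 7×63 + 11×49 = 678 + 430 + 441 + 539 = 2088
link = 2329/2088 = 1.115421
Link t=1→t=2:
ΣP(t=2)Q(t=1) = 3×359 + 4×100 + 6×53 + 10×60 = 1077 + 400 + 318 + 600 = 2395
ΣP(t=1)Q(t=1) = 3×359 + 5×100 + 7×53 + 9×60 = 1077 + 500 + 371 + 540 = 2488
link = 2395/2488 = 0.962621
Link t=2→t=3:
ΣP(t=3)Q(t=2) = 4×301 + 4×118 + 7×51 + 10×71 = 1204 + 472 + 357 + 710 = 2743
ΣP(t=2)Q(t=2) = 3×301 + 4×118 + 6×51 + 10×71 = 903 + 472 + 306 + 710 = 2391
link = 2743/2391 = 1.147219
Chained index = 100 × 1.115421 × 0.962621 × 1.147219 = 123.1800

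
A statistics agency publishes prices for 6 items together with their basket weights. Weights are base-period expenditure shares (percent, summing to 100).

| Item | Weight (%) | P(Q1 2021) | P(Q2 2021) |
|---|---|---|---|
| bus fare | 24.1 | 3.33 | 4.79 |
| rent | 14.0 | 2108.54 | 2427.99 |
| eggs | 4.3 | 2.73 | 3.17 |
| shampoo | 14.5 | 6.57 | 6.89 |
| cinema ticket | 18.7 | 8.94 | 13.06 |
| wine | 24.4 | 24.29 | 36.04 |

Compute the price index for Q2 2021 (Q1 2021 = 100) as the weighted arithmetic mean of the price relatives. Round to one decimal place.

bus fare: 24.1 × (4.79/3.33) = 24.1 × 1.438438 = 34.6664
rent: 14.0 × (2427.99/2108.54) = 14.0 × 1.151503 = 16.1210
eggs: 4.3 × (3.17/2.73) = 4.3 × 1.161172 = 4.9930
shampoo: 14.5 × (6.89/6.57) = 14.5 × 1.048706 = 15.2062
cinema ticket: 18.7 × (13.06/8.94) = 18.7 × 1.460850 = 27.3179
wine: 24.4 × (36.04/24.29) = 24.4 × 1.483738 = 36.2032
Index = Σ wᵢ·(p₁ᵢ/p₀ᵢ) = 34.6664 + 16.1210 + 4.9930 + 15.2062 + 27.3179 + 36.2032 = 134.5078

134.5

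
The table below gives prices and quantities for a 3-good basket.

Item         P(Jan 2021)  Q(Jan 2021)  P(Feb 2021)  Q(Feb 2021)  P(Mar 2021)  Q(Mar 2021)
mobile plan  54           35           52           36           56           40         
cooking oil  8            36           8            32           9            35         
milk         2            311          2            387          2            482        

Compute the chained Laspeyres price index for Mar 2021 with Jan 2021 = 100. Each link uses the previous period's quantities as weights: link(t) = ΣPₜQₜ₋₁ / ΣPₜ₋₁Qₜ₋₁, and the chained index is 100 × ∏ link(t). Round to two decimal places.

Link Jan 2021→Feb 2021:
ΣP(Feb 2021)Q(Jan 2021) = 52×35 + 8×36 + 2×311 = 1820 + 288 + 622 = 2730
ΣP(Jan 2021)Q(Jan 2021) = 54×35 + 8×36 + 2×311 = 1890 + 288 + 622 = 2800
link = 2730/2800 = 0.975000
Link Feb 2021→Mar 2021:
ΣP(Mar 2021)Q(Feb 2021) = 56×36 + 9×32 + 2×387 = 2016 + 288 + 774 = 3078
ΣP(Feb 2021)Q(Feb 2021) = 52×36 + 8×32 + 2×387 = 1872 + 256 + 774 = 2902
link = 3078/2902 = 1.060648
Chained index = 100 × 0.975000 × 1.060648 = 103.4132

103.41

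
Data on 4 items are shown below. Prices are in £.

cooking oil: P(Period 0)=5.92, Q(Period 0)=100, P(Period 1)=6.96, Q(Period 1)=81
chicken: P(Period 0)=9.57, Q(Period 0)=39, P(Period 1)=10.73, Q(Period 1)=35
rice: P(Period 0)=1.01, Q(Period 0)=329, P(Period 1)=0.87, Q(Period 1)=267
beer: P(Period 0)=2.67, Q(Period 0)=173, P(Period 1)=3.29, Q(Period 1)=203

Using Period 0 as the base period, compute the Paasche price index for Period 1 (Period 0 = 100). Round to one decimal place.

Paasche price index uses current-period quantities as weights.
ΣP(Period 1)·Q(Period 1) = 6.96×81 + 10.73×35 + 0.87×267 + 3.29×203 = 563.76 + 375.55 + 232.29 + 667.87 = 1839.47
ΣP(Period 0)·Q(Period 1) = 5.92×81 + 9.57×35 + 1.01×267 + 2.67×203 = 479.52 + 334.95 + 269.67 + 542.01 = 1626.15
Index = 1839.47 / 1626.15 × 100 = 113.1181

113.1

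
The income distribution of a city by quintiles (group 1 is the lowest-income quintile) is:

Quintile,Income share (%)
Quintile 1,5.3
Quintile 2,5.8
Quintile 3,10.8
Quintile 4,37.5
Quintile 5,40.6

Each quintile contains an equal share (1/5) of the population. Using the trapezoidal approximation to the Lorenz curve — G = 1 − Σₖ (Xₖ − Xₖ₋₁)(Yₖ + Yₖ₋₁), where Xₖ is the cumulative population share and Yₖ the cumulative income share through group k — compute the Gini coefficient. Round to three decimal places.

0.409

Cumulative income shares Yₖ: 0.0530, 0.1110, 0.2190, 0.5940, 1.0000
Σ (Xₖ−Xₖ₋₁)(Yₖ+Yₖ₋₁) = (1/5)(0.0530+0.0000) + (1/5)(0.1110+0.0530) + (1/5)(0.2190+0.1110) + (1/5)(0.5940+0.2190) + (1/5)(1.0000+0.5940)
  = 0.0106 + 0.0328 + 0.0660 + 0.1626 + 0.3188 = 0.5908
G = 1 − 0.5908 = 0.4092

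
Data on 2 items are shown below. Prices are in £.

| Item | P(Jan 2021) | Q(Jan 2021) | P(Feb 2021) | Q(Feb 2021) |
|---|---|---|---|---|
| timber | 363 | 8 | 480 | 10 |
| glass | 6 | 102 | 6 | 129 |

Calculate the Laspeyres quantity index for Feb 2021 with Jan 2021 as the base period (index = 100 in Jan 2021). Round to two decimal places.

125.26

Laspeyres quantity index uses base-period prices as weights.
ΣP(Jan 2021)·Q(Feb 2021) = 363×10 + 6×129 = 3630 + 774 = 4404
ΣP(Jan 2021)·Q(Jan 2021) = 363×8 + 6×102 = 2904 + 612 = 3516
Index = 4404 / 3516 × 100 = 125.2560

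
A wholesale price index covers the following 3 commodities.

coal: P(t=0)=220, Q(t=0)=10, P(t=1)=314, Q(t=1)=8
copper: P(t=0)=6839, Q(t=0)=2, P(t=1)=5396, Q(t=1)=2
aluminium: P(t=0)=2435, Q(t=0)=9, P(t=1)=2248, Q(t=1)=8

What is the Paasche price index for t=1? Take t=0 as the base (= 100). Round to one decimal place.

Paasche price index uses current-period quantities as weights.
ΣP(t=1)·Q(t=1) = 314×8 + 5396×2 + 2248×8 = 2512 + 10792 + 17984 = 31288
ΣP(t=0)·Q(t=1) = 220×8 + 6839×2 + 2435×8 = 1760 + 13678 + 19480 = 34918
Index = 31288 / 34918 × 100 = 89.6042

89.6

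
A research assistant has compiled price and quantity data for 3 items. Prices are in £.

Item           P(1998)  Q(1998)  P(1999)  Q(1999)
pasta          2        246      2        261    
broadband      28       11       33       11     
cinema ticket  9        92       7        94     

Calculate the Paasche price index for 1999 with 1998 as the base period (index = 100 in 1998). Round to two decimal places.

92.06

Paasche price index uses current-period quantities as weights.
ΣP(1999)·Q(1999) = 2×261 + 33×11 + 7×94 = 522 + 363 + 658 = 1543
ΣP(1998)·Q(1999) = 2×261 + 28×11 + 9×94 = 522 + 308 + 846 = 1676
Index = 1543 / 1676 × 100 = 92.0644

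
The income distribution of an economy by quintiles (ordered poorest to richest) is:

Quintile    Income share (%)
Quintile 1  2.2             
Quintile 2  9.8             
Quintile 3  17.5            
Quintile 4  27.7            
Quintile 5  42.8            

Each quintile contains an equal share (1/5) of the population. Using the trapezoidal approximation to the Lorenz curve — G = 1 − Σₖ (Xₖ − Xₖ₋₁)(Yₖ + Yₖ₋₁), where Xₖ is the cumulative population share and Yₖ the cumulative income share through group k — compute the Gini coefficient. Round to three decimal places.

0.396

Cumulative income shares Yₖ: 0.0220, 0.1200, 0.2950, 0.5720, 1.0000
Σ (Xₖ−Xₖ₋₁)(Yₖ+Yₖ₋₁) = (1/5)(0.0220+0.0000) + (1/5)(0.1200+0.0220) + (1/5)(0.2950+0.1200) + (1/5)(0.5720+0.2950) + (1/5)(1.0000+0.5720)
  = 0.0044 + 0.0284 + 0.0830 + 0.1734 + 0.3144 = 0.6036
G = 1 − 0.6036 = 0.3964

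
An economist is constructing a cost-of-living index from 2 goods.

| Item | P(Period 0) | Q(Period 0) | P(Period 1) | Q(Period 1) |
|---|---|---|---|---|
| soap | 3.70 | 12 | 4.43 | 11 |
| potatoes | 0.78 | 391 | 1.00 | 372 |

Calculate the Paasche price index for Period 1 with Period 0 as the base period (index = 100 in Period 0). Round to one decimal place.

Paasche price index uses current-period quantities as weights.
ΣP(Period 1)·Q(Period 1) = 4.43×11 + 1.00×372 = 48.73 + 372 = 420.73
ΣP(Period 0)·Q(Period 1) = 3.70×11 + 0.78×372 = 40.7 + 290.16 = 330.86
Index = 420.73 / 330.86 × 100 = 127.1625

127.2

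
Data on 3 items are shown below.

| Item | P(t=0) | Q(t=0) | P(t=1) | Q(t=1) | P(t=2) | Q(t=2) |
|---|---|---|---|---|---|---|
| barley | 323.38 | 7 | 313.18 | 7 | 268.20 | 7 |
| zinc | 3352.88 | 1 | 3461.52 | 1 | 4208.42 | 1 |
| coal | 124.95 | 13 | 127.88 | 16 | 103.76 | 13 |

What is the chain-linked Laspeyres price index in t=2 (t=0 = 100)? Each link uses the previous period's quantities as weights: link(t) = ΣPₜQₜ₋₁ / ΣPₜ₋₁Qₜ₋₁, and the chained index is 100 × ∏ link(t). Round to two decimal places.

Link t=0→t=1:
ΣP(t=1)Q(t=0) = 313.18×7 + 3461.52×1 + 127.88×13 = 2192.26 + 3461.52 + 1662.44 = 7316.22
ΣP(t=0)Q(t=0) = 323.38×7 + 3352.88×1 + 124.95×13 = 2263.66 + 3352.88 + 1624.35 = 7240.89
link = 7316.22/7240.89 = 1.010403
Link t=1→t=2:
ΣP(t=2)Q(t=1) = 268.20×7 + 4208.42×1 + 103.76×16 = 1877.4 + 4208.42 + 1660.16 = 7745.98
ΣP(t=1)Q(t=1) = 313.18×7 + 3461.52×1 + 127.88×16 = 2192.26 + 3461.52 + 2046.08 = 7699.86
link = 7745.98/7699.86 = 1.005990
Chained index = 100 × 1.010403 × 1.005990 = 101.6455

101.65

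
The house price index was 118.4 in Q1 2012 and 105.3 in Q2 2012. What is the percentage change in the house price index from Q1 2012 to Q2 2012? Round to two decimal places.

-11.06%

Change = (105.3 − 118.4) / 118.4 × 100
       = -13.1 / 118.4 × 100 = -11.0642%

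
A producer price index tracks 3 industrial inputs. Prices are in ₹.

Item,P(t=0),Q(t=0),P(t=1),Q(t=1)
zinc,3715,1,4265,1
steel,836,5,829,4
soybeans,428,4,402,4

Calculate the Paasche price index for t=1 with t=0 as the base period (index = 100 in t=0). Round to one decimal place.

Paasche price index uses current-period quantities as weights.
ΣP(t=1)·Q(t=1) = 4265×1 + 829×4 + 402×4 = 4265 + 3316 + 1608 = 9189
ΣP(t=0)·Q(t=1) = 3715×1 + 836×4 + 428×4 = 3715 + 3344 + 1712 = 8771
Index = 9189 / 8771 × 100 = 104.7657

104.8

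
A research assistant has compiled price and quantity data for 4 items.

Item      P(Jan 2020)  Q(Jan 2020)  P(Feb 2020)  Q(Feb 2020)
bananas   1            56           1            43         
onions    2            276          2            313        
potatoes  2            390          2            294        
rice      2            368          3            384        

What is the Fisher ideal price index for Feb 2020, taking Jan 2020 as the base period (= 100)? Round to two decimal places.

Laspeyres component (base-period weights):
ΣP(Feb 2020)Q(Jan 2020) = 1×56 + 2×276 + 2×390 + 3×368 = 56 + 552 + 780 + 1104 = 2492
ΣP(Jan 2020)Q(Jan 2020) = 1×56 + 2×276 + 2×390 + 2×368 = 56 + 552 + 780 + 736 = 2124
L = 2492 / 2124 × 100 = 117.3258
Paasche component (current-period weights):
ΣP(Feb 2020)Q(Feb 2020) = 1×43 + 2×313 + 2×294 + 3×384 = 43 + 626 + 588 + 1152 = 2409
ΣP(Jan 2020)Q(Feb 2020) = 1×43 + 2×313 + 2×294 + 2×384 = 43 + 626 + 588 + 768 = 2025
P = 2409 / 2025 × 100 = 118.9630
Fisher = √(L × P) = √(117.3258 × 118.9630) = 118.1415

118.14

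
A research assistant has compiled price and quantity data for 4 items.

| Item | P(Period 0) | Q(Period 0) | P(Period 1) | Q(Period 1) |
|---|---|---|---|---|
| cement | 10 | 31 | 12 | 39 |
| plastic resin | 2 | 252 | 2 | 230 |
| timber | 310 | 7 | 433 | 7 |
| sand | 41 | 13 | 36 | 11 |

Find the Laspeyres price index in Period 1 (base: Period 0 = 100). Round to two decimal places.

Laspeyres price index uses base-period quantities as weights.
ΣP(Period 1)·Q(Period 0) = 12×31 + 2×252 + 433×7 + 36×13 = 372 + 504 + 3031 + 468 = 4375
ΣP(Period 0)·Q(Period 0) = 10×31 + 2×252 + 310×7 + 41×13 = 310 + 504 + 2170 + 533 = 3517
Index = 4375 / 3517 × 100 = 124.3958

124.40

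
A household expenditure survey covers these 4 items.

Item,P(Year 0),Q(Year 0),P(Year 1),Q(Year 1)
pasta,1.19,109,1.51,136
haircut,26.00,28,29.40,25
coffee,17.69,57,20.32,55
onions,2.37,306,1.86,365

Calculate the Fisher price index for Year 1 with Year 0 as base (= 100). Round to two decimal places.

104.03

Laspeyres component (base-period weights):
ΣP(Year 1)Q(Year 0) = 1.51×109 + 29.40×28 + 20.32×57 + 1.86×306 = 164.59 + 823.2 + 1158.24 + 569.16 = 2715.19
ΣP(Year 0)Q(Year 0) = 1.19×109 + 26.00×28 + 17.69×57 + 2.37×306 = 129.71 + 728 + 1008.33 + 725.22 = 2591.26
L = 2715.19 / 2591.26 × 100 = 104.7826
Paasche component (current-period weights):
ΣP(Year 1)Q(Year 1) = 1.51×136 + 29.40×25 + 20.32×55 + 1.86×365 = 205.36 + 735 + 1117.6 + 678.9 = 2736.86
ΣP(Year 0)Q(Year 1) = 1.19×136 + 26.00×25 + 17.69×55 + 2.37×365 = 161.84 + 650 + 972.95 + 865.05 = 2649.84
P = 2736.86 / 2649.84 × 100 = 103.2840
Fisher = √(L × P) = √(104.7826 × 103.2840) = 104.0306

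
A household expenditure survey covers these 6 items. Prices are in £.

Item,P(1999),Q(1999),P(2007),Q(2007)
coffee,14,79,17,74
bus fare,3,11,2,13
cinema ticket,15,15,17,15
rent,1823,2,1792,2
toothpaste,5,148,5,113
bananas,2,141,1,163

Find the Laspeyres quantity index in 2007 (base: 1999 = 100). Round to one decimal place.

96.8

Laspeyres quantity index uses base-period prices as weights.
ΣP(1999)·Q(2007) = 14×74 + 3×13 + 15×15 + 1823×2 + 5×113 + 2×163 = 1036 + 39 + 225 + 3646 + 565 + 326 = 5837
ΣP(1999)·Q(1999) = 14×79 + 3×11 + 15×15 + 1823×2 + 5×148 + 2×141 = 1106 + 33 + 225 + 3646 + 740 + 282 = 6032
Index = 5837 / 6032 × 100 = 96.7672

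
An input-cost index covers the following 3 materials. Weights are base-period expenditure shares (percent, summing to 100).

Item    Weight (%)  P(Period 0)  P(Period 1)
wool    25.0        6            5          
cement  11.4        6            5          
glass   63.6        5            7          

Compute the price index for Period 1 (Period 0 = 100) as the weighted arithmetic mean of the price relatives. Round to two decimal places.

119.37

wool: 25.0 × (5/6) = 25.0 × 0.833333 = 20.8333
cement: 11.4 × (5/6) = 11.4 × 0.833333 = 9.5000
glass: 63.6 × (7/5) = 63.6 × 1.400000 = 89.0400
Index = Σ wᵢ·(p₁ᵢ/p₀ᵢ) = 20.8333 + 9.5000 + 89.0400 = 119.3733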